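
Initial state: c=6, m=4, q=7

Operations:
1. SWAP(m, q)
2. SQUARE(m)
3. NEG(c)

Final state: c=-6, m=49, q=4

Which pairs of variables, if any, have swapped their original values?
None

Comparing initial and final values:
m: 4 → 49
c: 6 → -6
q: 7 → 4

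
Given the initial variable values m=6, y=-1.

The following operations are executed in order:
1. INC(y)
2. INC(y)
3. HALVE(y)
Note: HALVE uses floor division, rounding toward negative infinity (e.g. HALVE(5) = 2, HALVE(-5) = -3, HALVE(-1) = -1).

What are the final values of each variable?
{m: 6, y: 0}

Step-by-step execution:
Initial: m=6, y=-1
After step 1 (INC(y)): m=6, y=0
After step 2 (INC(y)): m=6, y=1
After step 3 (HALVE(y)): m=6, y=0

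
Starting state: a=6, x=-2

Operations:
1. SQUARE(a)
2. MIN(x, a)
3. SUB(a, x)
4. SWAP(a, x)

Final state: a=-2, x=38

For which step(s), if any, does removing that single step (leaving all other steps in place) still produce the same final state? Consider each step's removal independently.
Step(s) 2

Testing removal of each single step:
Without step 1: final = a=-2, x=8 (different)
Without step 2: final = a=-2, x=38 (same)
Without step 3: final = a=-2, x=36 (different)
Without step 4: final = a=38, x=-2 (different)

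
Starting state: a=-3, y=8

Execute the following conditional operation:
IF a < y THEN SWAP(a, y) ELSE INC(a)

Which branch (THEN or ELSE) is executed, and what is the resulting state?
Branch: THEN, Final state: a=8, y=-3

Evaluating condition: a < y
a = -3, y = 8
Condition is True, so THEN branch executes
After SWAP(a, y): a=8, y=-3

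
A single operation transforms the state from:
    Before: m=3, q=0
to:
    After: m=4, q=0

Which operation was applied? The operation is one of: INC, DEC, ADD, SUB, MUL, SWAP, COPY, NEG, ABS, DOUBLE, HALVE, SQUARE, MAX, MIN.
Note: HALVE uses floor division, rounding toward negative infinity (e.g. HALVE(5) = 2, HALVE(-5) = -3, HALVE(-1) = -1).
INC(m)

Analyzing the change:
Before: m=3, q=0
After: m=4, q=0
Variable m changed from 3 to 4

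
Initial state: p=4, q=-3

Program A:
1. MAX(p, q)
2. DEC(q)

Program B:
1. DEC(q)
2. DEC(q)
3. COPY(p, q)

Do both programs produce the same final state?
No

Program A final state: p=4, q=-4
Program B final state: p=-5, q=-5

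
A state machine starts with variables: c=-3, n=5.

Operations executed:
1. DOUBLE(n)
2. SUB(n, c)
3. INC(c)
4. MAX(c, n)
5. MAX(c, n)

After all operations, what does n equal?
n = 13

Tracing execution:
Step 1: DOUBLE(n) → n = 10
Step 2: SUB(n, c) → n = 13
Step 3: INC(c) → n = 13
Step 4: MAX(c, n) → n = 13
Step 5: MAX(c, n) → n = 13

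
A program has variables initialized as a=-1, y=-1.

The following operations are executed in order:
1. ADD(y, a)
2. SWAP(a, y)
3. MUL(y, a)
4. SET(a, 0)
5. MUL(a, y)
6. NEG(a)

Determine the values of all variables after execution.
{a: 0, y: 2}

Step-by-step execution:
Initial: a=-1, y=-1
After step 1 (ADD(y, a)): a=-1, y=-2
After step 2 (SWAP(a, y)): a=-2, y=-1
After step 3 (MUL(y, a)): a=-2, y=2
After step 4 (SET(a, 0)): a=0, y=2
After step 5 (MUL(a, y)): a=0, y=2
After step 6 (NEG(a)): a=0, y=2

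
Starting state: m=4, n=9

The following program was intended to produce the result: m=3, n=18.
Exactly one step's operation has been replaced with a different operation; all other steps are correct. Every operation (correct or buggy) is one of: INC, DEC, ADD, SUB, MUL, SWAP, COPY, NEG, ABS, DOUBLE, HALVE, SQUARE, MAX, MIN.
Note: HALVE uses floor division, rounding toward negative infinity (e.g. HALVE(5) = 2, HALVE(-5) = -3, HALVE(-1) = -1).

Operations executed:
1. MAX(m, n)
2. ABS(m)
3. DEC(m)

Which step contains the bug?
Step 1

Trace with buggy code:
Initial: m=4, n=9
After step 1: m=9, n=9
After step 2: m=9, n=9
After step 3: m=8, n=9
Actual final m=8, n=9 ≠ expected m=3, n=18.
Step 1 is the only position where a single-operation replacement can produce the expected result.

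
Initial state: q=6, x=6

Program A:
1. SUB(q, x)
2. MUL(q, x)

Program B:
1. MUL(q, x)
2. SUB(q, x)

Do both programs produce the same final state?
No

Program A final state: q=0, x=6
Program B final state: q=30, x=6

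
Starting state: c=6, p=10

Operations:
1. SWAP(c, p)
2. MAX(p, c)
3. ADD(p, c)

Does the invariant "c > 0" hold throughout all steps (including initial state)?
Yes

The invariant holds at every step.

State at each step:
Initial: c=6, p=10
After step 1: c=10, p=6
After step 2: c=10, p=10
After step 3: c=10, p=20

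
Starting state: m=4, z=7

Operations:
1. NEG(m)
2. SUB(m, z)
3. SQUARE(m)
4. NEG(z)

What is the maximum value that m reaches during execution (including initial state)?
121

Values of m at each step:
Initial: m = 4
After step 1: m = -4
After step 2: m = -11
After step 3: m = 121 ← maximum
After step 4: m = 121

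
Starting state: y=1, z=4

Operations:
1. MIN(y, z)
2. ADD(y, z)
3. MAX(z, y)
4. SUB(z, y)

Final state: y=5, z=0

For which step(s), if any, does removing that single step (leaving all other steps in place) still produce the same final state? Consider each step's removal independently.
Step(s) 1

Testing removal of each single step:
Without step 1: final = y=5, z=0 (same)
Without step 2: final = y=1, z=3 (different)
Without step 3: final = y=5, z=-1 (different)
Without step 4: final = y=5, z=5 (different)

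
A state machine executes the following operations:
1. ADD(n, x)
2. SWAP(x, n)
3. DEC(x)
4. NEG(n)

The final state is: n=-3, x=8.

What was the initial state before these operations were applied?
n=6, x=3

Working backwards:
Final state: n=-3, x=8
Before step 4 (NEG(n)): n=3, x=8
Before step 3 (DEC(x)): n=3, x=9
Before step 2 (SWAP(x, n)): n=9, x=3
Before step 1 (ADD(n, x)): n=6, x=3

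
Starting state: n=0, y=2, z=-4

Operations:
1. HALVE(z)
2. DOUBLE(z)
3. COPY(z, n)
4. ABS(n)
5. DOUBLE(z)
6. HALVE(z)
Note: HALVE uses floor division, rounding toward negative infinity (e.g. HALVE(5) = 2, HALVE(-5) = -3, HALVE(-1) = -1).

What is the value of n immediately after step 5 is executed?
n = 0

Tracing n through execution:
Initial: n = 0
After step 1 (HALVE(z)): n = 0
After step 2 (DOUBLE(z)): n = 0
After step 3 (COPY(z, n)): n = 0
After step 4 (ABS(n)): n = 0
After step 5 (DOUBLE(z)): n = 0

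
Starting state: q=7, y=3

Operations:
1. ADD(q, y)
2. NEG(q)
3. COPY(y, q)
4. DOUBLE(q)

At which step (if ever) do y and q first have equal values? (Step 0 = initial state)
Step 3

y and q first become equal after step 3.

Comparing values at each step:
Initial: y=3, q=7
After step 1: y=3, q=10
After step 2: y=3, q=-10
After step 3: y=-10, q=-10 ← equal!
After step 4: y=-10, q=-20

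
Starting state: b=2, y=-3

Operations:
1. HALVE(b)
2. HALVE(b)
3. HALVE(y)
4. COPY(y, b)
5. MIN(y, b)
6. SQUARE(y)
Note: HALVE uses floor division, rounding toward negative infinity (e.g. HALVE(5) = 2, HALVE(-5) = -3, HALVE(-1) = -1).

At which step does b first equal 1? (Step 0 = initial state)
Step 1

Tracing b:
Initial: b = 2
After step 1: b = 1 ← first occurrence
After step 2: b = 0
After step 3: b = 0
After step 4: b = 0
After step 5: b = 0
After step 6: b = 0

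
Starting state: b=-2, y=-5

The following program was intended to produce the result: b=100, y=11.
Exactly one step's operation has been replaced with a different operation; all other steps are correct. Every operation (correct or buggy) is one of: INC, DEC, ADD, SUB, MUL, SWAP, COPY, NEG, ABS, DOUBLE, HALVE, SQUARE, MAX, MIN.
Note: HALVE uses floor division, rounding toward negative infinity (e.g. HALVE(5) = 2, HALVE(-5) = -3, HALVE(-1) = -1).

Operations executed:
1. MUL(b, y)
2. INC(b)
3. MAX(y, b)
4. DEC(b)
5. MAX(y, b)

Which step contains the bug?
Step 5

Trace with buggy code:
Initial: b=-2, y=-5
After step 1: b=10, y=-5
After step 2: b=11, y=-5
After step 3: b=11, y=11
After step 4: b=10, y=11
After step 5: b=10, y=11
Actual final b=10, y=11 ≠ expected b=100, y=11.
Step 5 is the only position where a single-operation replacement can produce the expected result.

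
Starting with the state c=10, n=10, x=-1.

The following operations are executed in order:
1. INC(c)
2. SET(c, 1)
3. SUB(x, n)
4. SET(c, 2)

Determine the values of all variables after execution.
{c: 2, n: 10, x: -11}

Step-by-step execution:
Initial: c=10, n=10, x=-1
After step 1 (INC(c)): c=11, n=10, x=-1
After step 2 (SET(c, 1)): c=1, n=10, x=-1
After step 3 (SUB(x, n)): c=1, n=10, x=-11
After step 4 (SET(c, 2)): c=2, n=10, x=-11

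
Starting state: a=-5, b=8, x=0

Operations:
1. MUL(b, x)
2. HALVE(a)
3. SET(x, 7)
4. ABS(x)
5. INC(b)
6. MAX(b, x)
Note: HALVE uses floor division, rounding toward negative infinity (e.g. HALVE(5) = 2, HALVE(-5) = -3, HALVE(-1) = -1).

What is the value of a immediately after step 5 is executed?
a = -3

Tracing a through execution:
Initial: a = -5
After step 1 (MUL(b, x)): a = -5
After step 2 (HALVE(a)): a = -3
After step 3 (SET(x, 7)): a = -3
After step 4 (ABS(x)): a = -3
After step 5 (INC(b)): a = -3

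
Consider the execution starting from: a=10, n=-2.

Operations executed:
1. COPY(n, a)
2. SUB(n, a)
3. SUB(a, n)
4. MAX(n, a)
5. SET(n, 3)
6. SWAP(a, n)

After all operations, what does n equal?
n = 10

Tracing execution:
Step 1: COPY(n, a) → n = 10
Step 2: SUB(n, a) → n = 0
Step 3: SUB(a, n) → n = 0
Step 4: MAX(n, a) → n = 10
Step 5: SET(n, 3) → n = 3
Step 6: SWAP(a, n) → n = 10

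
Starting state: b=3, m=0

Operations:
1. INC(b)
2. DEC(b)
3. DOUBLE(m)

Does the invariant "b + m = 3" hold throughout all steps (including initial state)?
No, violated after step 1

The invariant is violated after step 1.

State at each step:
Initial: b=3, m=0
After step 1: b=4, m=0
After step 2: b=3, m=0
After step 3: b=3, m=0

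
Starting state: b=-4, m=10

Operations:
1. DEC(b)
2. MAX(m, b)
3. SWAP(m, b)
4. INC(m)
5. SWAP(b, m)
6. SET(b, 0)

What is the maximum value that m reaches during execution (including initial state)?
10

Values of m at each step:
Initial: m = 10 ← maximum
After step 1: m = 10
After step 2: m = 10
After step 3: m = -5
After step 4: m = -4
After step 5: m = 10
After step 6: m = 10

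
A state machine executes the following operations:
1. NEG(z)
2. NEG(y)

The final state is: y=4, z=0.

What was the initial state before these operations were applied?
y=-4, z=0

Working backwards:
Final state: y=4, z=0
Before step 2 (NEG(y)): y=-4, z=0
Before step 1 (NEG(z)): y=-4, z=0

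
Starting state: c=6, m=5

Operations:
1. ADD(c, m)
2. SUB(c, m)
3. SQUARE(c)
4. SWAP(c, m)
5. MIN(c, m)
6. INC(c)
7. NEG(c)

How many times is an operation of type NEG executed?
1

Counting NEG operations:
Step 7: NEG(c) ← NEG
Total: 1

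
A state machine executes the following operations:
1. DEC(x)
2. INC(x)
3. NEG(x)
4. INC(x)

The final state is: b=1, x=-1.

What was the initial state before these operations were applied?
b=1, x=2

Working backwards:
Final state: b=1, x=-1
Before step 4 (INC(x)): b=1, x=-2
Before step 3 (NEG(x)): b=1, x=2
Before step 2 (INC(x)): b=1, x=1
Before step 1 (DEC(x)): b=1, x=2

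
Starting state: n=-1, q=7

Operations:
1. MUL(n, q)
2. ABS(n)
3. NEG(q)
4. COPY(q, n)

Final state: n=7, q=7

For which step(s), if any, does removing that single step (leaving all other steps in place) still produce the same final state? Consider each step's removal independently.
Step(s) 3

Testing removal of each single step:
Without step 1: final = n=1, q=1 (different)
Without step 2: final = n=-7, q=-7 (different)
Without step 3: final = n=7, q=7 (same)
Without step 4: final = n=7, q=-7 (different)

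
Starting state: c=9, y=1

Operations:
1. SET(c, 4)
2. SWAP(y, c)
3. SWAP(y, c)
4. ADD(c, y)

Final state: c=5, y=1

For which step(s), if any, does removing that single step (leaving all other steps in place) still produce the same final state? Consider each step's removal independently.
None - removing any single step changes the final result

Testing removal of each single step:
Without step 1: final = c=10, y=1 (different)
Without step 2: final = c=5, y=4 (different)
Without step 3: final = c=5, y=4 (different)
Without step 4: final = c=4, y=1 (different)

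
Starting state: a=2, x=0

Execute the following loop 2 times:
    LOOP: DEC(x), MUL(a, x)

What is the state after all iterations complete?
a=4, x=-2

Iteration trace:
Start: a=2, x=0
After iteration 1: a=-2, x=-1
After iteration 2: a=4, x=-2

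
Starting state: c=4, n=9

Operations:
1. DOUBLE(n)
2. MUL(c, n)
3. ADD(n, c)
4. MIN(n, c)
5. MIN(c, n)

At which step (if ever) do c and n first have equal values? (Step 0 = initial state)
Step 4

c and n first become equal after step 4.

Comparing values at each step:
Initial: c=4, n=9
After step 1: c=4, n=18
After step 2: c=72, n=18
After step 3: c=72, n=90
After step 4: c=72, n=72 ← equal!
After step 5: c=72, n=72 ← equal!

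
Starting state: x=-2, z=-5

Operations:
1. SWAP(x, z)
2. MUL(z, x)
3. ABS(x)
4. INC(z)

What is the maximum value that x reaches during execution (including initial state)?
5

Values of x at each step:
Initial: x = -2
After step 1: x = -5
After step 2: x = -5
After step 3: x = 5 ← maximum
After step 4: x = 5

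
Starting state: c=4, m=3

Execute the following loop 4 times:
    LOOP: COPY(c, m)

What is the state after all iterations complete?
c=3, m=3

Iteration trace:
Start: c=4, m=3
After iteration 1: c=3, m=3
After iteration 2: c=3, m=3
After iteration 3: c=3, m=3
After iteration 4: c=3, m=3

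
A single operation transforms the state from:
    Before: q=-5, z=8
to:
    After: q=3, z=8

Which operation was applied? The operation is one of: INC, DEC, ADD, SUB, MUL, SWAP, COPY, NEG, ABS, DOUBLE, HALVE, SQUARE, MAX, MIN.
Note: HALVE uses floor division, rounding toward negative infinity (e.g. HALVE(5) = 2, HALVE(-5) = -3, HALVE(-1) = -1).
ADD(q, z)

Analyzing the change:
Before: q=-5, z=8
After: q=3, z=8
Variable q changed from -5 to 3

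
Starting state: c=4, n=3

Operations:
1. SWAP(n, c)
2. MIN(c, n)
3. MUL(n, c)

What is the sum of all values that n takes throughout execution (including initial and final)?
23

Values of n at each step:
Initial: n = 3
After step 1: n = 4
After step 2: n = 4
After step 3: n = 12
Sum = 3 + 4 + 4 + 12 = 23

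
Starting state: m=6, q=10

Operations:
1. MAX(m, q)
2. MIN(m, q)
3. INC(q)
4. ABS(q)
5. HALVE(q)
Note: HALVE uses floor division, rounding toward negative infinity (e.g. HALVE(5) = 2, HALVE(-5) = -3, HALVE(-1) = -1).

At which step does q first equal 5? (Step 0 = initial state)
Step 5

Tracing q:
Initial: q = 10
After step 1: q = 10
After step 2: q = 10
After step 3: q = 11
After step 4: q = 11
After step 5: q = 5 ← first occurrence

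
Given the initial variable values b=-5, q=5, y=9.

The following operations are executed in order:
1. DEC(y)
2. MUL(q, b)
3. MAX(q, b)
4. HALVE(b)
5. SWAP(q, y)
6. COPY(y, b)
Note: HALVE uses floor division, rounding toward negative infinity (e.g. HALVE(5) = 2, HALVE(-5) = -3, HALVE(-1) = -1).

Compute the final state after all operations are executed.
{b: -3, q: 8, y: -3}

Step-by-step execution:
Initial: b=-5, q=5, y=9
After step 1 (DEC(y)): b=-5, q=5, y=8
After step 2 (MUL(q, b)): b=-5, q=-25, y=8
After step 3 (MAX(q, b)): b=-5, q=-5, y=8
After step 4 (HALVE(b)): b=-3, q=-5, y=8
After step 5 (SWAP(q, y)): b=-3, q=8, y=-5
After step 6 (COPY(y, b)): b=-3, q=8, y=-3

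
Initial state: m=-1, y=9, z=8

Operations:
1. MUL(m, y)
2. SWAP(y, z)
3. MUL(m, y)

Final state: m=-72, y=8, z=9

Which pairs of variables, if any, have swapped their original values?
(z, y)

Comparing initial and final values:
z: 8 → 9
m: -1 → -72
y: 9 → 8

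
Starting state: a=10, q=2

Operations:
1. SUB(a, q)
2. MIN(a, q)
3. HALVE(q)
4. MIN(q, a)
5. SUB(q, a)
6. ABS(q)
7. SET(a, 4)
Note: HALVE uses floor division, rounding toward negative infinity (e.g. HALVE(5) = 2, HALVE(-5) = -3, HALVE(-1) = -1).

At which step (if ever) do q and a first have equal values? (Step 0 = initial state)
Step 2

q and a first become equal after step 2.

Comparing values at each step:
Initial: q=2, a=10
After step 1: q=2, a=8
After step 2: q=2, a=2 ← equal!
After step 3: q=1, a=2
After step 4: q=1, a=2
After step 5: q=-1, a=2
After step 6: q=1, a=2
After step 7: q=1, a=4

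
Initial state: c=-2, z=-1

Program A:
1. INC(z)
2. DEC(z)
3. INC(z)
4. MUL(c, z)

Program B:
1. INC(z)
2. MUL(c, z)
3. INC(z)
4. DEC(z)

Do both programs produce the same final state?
Yes

Program A final state: c=0, z=0
Program B final state: c=0, z=0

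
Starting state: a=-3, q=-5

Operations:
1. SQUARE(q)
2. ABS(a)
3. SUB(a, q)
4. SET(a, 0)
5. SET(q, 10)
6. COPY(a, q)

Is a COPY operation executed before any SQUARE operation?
No

First COPY: step 6
First SQUARE: step 1
Since 6 > 1, SQUARE comes first.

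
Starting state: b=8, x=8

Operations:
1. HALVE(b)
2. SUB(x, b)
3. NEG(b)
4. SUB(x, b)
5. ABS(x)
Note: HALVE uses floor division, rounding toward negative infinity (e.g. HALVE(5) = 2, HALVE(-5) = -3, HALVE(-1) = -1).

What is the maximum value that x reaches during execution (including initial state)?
8

Values of x at each step:
Initial: x = 8 ← maximum
After step 1: x = 8
After step 2: x = 4
After step 3: x = 4
After step 4: x = 8
After step 5: x = 8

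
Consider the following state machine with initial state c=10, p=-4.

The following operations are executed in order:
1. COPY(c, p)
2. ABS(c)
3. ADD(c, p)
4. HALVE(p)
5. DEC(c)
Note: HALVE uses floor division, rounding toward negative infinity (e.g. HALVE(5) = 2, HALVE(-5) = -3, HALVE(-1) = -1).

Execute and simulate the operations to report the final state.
{c: -1, p: -2}

Step-by-step execution:
Initial: c=10, p=-4
After step 1 (COPY(c, p)): c=-4, p=-4
After step 2 (ABS(c)): c=4, p=-4
After step 3 (ADD(c, p)): c=0, p=-4
After step 4 (HALVE(p)): c=0, p=-2
After step 5 (DEC(c)): c=-1, p=-2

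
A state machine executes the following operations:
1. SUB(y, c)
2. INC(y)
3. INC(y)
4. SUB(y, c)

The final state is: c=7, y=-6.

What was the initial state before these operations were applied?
c=7, y=6

Working backwards:
Final state: c=7, y=-6
Before step 4 (SUB(y, c)): c=7, y=1
Before step 3 (INC(y)): c=7, y=0
Before step 2 (INC(y)): c=7, y=-1
Before step 1 (SUB(y, c)): c=7, y=6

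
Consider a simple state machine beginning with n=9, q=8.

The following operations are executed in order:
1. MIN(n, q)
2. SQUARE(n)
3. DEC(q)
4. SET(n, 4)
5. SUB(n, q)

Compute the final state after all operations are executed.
{n: -3, q: 7}

Step-by-step execution:
Initial: n=9, q=8
After step 1 (MIN(n, q)): n=8, q=8
After step 2 (SQUARE(n)): n=64, q=8
After step 3 (DEC(q)): n=64, q=7
After step 4 (SET(n, 4)): n=4, q=7
After step 5 (SUB(n, q)): n=-3, q=7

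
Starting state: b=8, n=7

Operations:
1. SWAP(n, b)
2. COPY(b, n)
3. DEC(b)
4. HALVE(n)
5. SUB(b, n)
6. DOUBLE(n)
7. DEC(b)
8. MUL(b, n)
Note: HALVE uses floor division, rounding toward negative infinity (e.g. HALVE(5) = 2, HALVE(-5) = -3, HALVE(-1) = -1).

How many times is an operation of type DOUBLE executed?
1

Counting DOUBLE operations:
Step 6: DOUBLE(n) ← DOUBLE
Total: 1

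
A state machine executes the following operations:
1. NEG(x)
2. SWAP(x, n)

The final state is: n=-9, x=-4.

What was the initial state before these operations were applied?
n=-4, x=9

Working backwards:
Final state: n=-9, x=-4
Before step 2 (SWAP(x, n)): n=-4, x=-9
Before step 1 (NEG(x)): n=-4, x=9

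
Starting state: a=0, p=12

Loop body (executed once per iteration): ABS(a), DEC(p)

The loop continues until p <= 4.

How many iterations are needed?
8

Tracing iterations:
Initial: a=0, p=12
After iteration 1: a=0, p=11
After iteration 2: a=0, p=10
After iteration 3: a=0, p=9
After iteration 4: a=0, p=8
After iteration 5: a=0, p=7
After iteration 6: a=0, p=6
After iteration 7: a=0, p=5
After iteration 8: a=0, p=4
p <= 4 now holds, so the loop exits after 8 iterations.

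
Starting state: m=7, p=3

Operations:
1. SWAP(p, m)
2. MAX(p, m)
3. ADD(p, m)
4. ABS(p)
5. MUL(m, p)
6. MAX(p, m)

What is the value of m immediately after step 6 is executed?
m = 30

Tracing m through execution:
Initial: m = 7
After step 1 (SWAP(p, m)): m = 3
After step 2 (MAX(p, m)): m = 3
After step 3 (ADD(p, m)): m = 3
After step 4 (ABS(p)): m = 3
After step 5 (MUL(m, p)): m = 30
After step 6 (MAX(p, m)): m = 30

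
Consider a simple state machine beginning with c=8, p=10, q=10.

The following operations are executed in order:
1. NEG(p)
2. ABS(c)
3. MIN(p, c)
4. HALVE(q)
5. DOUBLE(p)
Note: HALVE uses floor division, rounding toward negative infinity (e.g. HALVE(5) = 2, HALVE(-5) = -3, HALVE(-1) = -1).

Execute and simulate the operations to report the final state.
{c: 8, p: -20, q: 5}

Step-by-step execution:
Initial: c=8, p=10, q=10
After step 1 (NEG(p)): c=8, p=-10, q=10
After step 2 (ABS(c)): c=8, p=-10, q=10
After step 3 (MIN(p, c)): c=8, p=-10, q=10
After step 4 (HALVE(q)): c=8, p=-10, q=5
After step 5 (DOUBLE(p)): c=8, p=-20, q=5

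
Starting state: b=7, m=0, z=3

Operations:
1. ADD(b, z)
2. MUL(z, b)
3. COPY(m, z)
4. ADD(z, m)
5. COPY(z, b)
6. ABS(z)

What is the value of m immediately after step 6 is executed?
m = 30

Tracing m through execution:
Initial: m = 0
After step 1 (ADD(b, z)): m = 0
After step 2 (MUL(z, b)): m = 0
After step 3 (COPY(m, z)): m = 30
After step 4 (ADD(z, m)): m = 30
After step 5 (COPY(z, b)): m = 30
After step 6 (ABS(z)): m = 30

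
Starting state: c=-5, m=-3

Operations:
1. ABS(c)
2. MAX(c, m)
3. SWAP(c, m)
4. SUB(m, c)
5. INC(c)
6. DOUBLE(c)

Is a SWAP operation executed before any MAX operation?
No

First SWAP: step 3
First MAX: step 2
Since 3 > 2, MAX comes first.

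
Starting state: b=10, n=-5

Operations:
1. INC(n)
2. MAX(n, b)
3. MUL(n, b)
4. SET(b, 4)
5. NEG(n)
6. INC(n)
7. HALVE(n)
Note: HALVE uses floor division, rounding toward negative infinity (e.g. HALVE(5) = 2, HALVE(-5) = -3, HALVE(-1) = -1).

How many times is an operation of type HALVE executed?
1

Counting HALVE operations:
Step 7: HALVE(n) ← HALVE
Total: 1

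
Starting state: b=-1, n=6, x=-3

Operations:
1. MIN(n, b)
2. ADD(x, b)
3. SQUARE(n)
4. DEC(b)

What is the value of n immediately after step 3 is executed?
n = 1

Tracing n through execution:
Initial: n = 6
After step 1 (MIN(n, b)): n = -1
After step 2 (ADD(x, b)): n = -1
After step 3 (SQUARE(n)): n = 1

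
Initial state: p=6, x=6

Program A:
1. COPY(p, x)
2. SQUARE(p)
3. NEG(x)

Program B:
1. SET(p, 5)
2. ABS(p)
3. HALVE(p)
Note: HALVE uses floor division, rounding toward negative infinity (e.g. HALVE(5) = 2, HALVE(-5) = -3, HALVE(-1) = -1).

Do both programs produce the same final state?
No

Program A final state: p=36, x=-6
Program B final state: p=2, x=6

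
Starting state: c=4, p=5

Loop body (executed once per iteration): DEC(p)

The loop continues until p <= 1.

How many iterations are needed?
4

Tracing iterations:
Initial: c=4, p=5
After iteration 1: c=4, p=4
After iteration 2: c=4, p=3
After iteration 3: c=4, p=2
After iteration 4: c=4, p=1
p <= 1 now holds, so the loop exits after 4 iterations.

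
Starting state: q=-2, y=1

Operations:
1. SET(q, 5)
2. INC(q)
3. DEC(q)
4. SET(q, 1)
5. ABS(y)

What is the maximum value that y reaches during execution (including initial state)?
1

Values of y at each step:
Initial: y = 1 ← maximum
After step 1: y = 1
After step 2: y = 1
After step 3: y = 1
After step 4: y = 1
After step 5: y = 1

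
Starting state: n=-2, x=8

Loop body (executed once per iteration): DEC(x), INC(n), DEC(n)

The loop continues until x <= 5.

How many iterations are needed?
3

Tracing iterations:
Initial: n=-2, x=8
After iteration 1: n=-2, x=7
After iteration 2: n=-2, x=6
After iteration 3: n=-2, x=5
x <= 5 now holds, so the loop exits after 3 iterations.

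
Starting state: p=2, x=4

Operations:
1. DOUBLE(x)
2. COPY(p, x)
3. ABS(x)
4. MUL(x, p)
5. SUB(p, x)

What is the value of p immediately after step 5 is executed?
p = -56

Tracing p through execution:
Initial: p = 2
After step 1 (DOUBLE(x)): p = 2
After step 2 (COPY(p, x)): p = 8
After step 3 (ABS(x)): p = 8
After step 4 (MUL(x, p)): p = 8
After step 5 (SUB(p, x)): p = -56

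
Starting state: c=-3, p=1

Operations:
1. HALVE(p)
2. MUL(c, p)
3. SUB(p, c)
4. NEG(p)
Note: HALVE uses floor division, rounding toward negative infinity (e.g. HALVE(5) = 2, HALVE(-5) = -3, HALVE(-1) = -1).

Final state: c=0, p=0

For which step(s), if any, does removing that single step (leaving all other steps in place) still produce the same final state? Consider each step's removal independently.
Step(s) 3, 4

Testing removal of each single step:
Without step 1: final = c=-3, p=-4 (different)
Without step 2: final = c=-3, p=-3 (different)
Without step 3: final = c=0, p=0 (same)
Without step 4: final = c=0, p=0 (same)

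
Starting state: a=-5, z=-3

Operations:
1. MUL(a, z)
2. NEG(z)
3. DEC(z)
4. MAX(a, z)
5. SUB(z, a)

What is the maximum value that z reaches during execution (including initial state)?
3

Values of z at each step:
Initial: z = -3
After step 1: z = -3
After step 2: z = 3 ← maximum
After step 3: z = 2
After step 4: z = 2
After step 5: z = -13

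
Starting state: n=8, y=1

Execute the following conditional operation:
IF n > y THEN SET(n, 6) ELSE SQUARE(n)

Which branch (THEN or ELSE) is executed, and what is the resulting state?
Branch: THEN, Final state: n=6, y=1

Evaluating condition: n > y
n = 8, y = 1
Condition is True, so THEN branch executes
After SET(n, 6): n=6, y=1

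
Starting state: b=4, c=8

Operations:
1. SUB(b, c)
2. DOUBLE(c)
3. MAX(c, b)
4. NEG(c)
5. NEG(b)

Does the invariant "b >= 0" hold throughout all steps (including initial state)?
No, violated after step 1

The invariant is violated after step 1.

State at each step:
Initial: b=4, c=8
After step 1: b=-4, c=8
After step 2: b=-4, c=16
After step 3: b=-4, c=16
After step 4: b=-4, c=-16
After step 5: b=4, c=-16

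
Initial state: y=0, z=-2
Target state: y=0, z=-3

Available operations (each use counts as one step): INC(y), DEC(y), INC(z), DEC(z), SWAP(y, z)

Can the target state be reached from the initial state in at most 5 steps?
Yes

Path (1 step): DEC(z)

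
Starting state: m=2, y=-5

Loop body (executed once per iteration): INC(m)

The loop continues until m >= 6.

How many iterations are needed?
4

Tracing iterations:
Initial: m=2, y=-5
After iteration 1: m=3, y=-5
After iteration 2: m=4, y=-5
After iteration 3: m=5, y=-5
After iteration 4: m=6, y=-5
m >= 6 now holds, so the loop exits after 4 iterations.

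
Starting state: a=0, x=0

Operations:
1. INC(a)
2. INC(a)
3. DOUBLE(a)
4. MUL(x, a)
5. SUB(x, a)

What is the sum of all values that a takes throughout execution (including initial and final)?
15

Values of a at each step:
Initial: a = 0
After step 1: a = 1
After step 2: a = 2
After step 3: a = 4
After step 4: a = 4
After step 5: a = 4
Sum = 0 + 1 + 2 + 4 + 4 + 4 = 15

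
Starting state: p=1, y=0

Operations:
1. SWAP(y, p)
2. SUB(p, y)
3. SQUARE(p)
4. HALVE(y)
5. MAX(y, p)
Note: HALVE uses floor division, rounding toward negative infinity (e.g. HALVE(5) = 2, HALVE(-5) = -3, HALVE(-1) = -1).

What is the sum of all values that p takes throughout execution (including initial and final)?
3

Values of p at each step:
Initial: p = 1
After step 1: p = 0
After step 2: p = -1
After step 3: p = 1
After step 4: p = 1
After step 5: p = 1
Sum = 1 + 0 + -1 + 1 + 1 + 1 = 3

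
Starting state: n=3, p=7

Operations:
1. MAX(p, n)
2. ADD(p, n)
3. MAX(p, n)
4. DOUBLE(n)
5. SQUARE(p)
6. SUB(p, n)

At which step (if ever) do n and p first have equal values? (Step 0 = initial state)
Never

n and p never become equal during execution.

Comparing values at each step:
Initial: n=3, p=7
After step 1: n=3, p=7
After step 2: n=3, p=10
After step 3: n=3, p=10
After step 4: n=6, p=10
After step 5: n=6, p=100
After step 6: n=6, p=94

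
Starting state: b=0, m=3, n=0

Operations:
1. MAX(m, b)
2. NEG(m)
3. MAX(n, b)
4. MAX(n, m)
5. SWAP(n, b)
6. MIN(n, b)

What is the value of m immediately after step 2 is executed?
m = -3

Tracing m through execution:
Initial: m = 3
After step 1 (MAX(m, b)): m = 3
After step 2 (NEG(m)): m = -3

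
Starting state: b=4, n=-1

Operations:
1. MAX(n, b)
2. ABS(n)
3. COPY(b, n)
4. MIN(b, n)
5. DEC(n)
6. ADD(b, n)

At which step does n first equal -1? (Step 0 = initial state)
Step 0

Tracing n:
Initial: n = -1 ← first occurrence
After step 1: n = 4
After step 2: n = 4
After step 3: n = 4
After step 4: n = 4
After step 5: n = 3
After step 6: n = 3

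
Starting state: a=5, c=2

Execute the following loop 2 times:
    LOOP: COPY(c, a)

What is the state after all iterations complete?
a=5, c=5

Iteration trace:
Start: a=5, c=2
After iteration 1: a=5, c=5
After iteration 2: a=5, c=5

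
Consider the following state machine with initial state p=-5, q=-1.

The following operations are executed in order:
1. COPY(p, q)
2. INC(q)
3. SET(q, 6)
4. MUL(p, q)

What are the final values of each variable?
{p: -6, q: 6}

Step-by-step execution:
Initial: p=-5, q=-1
After step 1 (COPY(p, q)): p=-1, q=-1
After step 2 (INC(q)): p=-1, q=0
After step 3 (SET(q, 6)): p=-1, q=6
After step 4 (MUL(p, q)): p=-6, q=6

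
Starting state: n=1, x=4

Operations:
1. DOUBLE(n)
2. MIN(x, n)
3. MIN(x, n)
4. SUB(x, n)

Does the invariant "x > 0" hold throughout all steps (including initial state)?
No, violated after step 4

The invariant is violated after step 4.

State at each step:
Initial: n=1, x=4
After step 1: n=2, x=4
After step 2: n=2, x=2
After step 3: n=2, x=2
After step 4: n=2, x=0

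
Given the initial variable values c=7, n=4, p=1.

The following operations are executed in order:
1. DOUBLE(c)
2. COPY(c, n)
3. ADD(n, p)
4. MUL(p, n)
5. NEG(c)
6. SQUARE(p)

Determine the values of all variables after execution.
{c: -4, n: 5, p: 25}

Step-by-step execution:
Initial: c=7, n=4, p=1
After step 1 (DOUBLE(c)): c=14, n=4, p=1
After step 2 (COPY(c, n)): c=4, n=4, p=1
After step 3 (ADD(n, p)): c=4, n=5, p=1
After step 4 (MUL(p, n)): c=4, n=5, p=5
After step 5 (NEG(c)): c=-4, n=5, p=5
After step 6 (SQUARE(p)): c=-4, n=5, p=25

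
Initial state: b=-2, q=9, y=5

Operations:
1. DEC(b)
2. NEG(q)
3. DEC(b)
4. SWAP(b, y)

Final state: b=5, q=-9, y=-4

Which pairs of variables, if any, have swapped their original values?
None

Comparing initial and final values:
y: 5 → -4
q: 9 → -9
b: -2 → 5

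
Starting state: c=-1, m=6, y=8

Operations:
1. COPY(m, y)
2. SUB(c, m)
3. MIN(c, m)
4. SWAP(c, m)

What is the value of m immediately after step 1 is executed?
m = 8

Tracing m through execution:
Initial: m = 6
After step 1 (COPY(m, y)): m = 8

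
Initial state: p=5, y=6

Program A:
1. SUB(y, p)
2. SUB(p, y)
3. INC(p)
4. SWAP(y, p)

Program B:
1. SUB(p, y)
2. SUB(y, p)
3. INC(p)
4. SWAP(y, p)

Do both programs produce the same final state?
No

Program A final state: p=1, y=5
Program B final state: p=7, y=0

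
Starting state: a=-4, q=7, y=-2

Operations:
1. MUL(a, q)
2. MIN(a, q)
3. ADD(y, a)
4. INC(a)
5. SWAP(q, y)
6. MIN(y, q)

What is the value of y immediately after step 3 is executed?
y = -30

Tracing y through execution:
Initial: y = -2
After step 1 (MUL(a, q)): y = -2
After step 2 (MIN(a, q)): y = -2
After step 3 (ADD(y, a)): y = -30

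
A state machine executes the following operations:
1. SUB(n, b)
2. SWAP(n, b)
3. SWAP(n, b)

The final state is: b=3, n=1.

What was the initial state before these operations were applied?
b=3, n=4

Working backwards:
Final state: b=3, n=1
Before step 3 (SWAP(n, b)): b=1, n=3
Before step 2 (SWAP(n, b)): b=3, n=1
Before step 1 (SUB(n, b)): b=3, n=4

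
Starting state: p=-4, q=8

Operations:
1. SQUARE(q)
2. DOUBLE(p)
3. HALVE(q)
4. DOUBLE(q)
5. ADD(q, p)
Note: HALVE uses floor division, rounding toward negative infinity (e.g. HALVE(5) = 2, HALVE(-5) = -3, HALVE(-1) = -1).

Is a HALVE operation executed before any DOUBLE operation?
No

First HALVE: step 3
First DOUBLE: step 2
Since 3 > 2, DOUBLE comes first.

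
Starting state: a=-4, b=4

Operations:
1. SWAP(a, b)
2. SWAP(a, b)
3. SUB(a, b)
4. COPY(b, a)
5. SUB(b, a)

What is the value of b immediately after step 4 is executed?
b = -8

Tracing b through execution:
Initial: b = 4
After step 1 (SWAP(a, b)): b = -4
After step 2 (SWAP(a, b)): b = 4
After step 3 (SUB(a, b)): b = 4
After step 4 (COPY(b, a)): b = -8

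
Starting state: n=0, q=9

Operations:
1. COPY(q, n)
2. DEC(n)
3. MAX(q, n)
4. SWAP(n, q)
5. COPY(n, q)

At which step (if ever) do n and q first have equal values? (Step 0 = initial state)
Step 1

n and q first become equal after step 1.

Comparing values at each step:
Initial: n=0, q=9
After step 1: n=0, q=0 ← equal!
After step 2: n=-1, q=0
After step 3: n=-1, q=0
After step 4: n=0, q=-1
After step 5: n=-1, q=-1 ← equal!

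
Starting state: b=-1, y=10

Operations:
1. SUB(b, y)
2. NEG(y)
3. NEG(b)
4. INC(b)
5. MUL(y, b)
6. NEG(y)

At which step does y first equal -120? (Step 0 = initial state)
Step 5

Tracing y:
Initial: y = 10
After step 1: y = 10
After step 2: y = -10
After step 3: y = -10
After step 4: y = -10
After step 5: y = -120 ← first occurrence
After step 6: y = 120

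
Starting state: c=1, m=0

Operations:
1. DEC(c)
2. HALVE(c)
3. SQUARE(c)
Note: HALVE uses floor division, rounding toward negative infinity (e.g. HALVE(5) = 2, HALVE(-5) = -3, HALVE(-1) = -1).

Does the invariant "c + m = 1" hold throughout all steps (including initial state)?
No, violated after step 1

The invariant is violated after step 1.

State at each step:
Initial: c=1, m=0
After step 1: c=0, m=0
After step 2: c=0, m=0
After step 3: c=0, m=0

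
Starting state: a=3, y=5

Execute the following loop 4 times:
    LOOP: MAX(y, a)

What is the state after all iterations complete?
a=3, y=5

Iteration trace:
Start: a=3, y=5
After iteration 1: a=3, y=5
After iteration 2: a=3, y=5
After iteration 3: a=3, y=5
After iteration 4: a=3, y=5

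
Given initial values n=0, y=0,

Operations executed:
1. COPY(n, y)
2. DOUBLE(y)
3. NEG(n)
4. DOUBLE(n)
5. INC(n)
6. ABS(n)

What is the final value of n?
n = 1

Tracing execution:
Step 1: COPY(n, y) → n = 0
Step 2: DOUBLE(y) → n = 0
Step 3: NEG(n) → n = 0
Step 4: DOUBLE(n) → n = 0
Step 5: INC(n) → n = 1
Step 6: ABS(n) → n = 1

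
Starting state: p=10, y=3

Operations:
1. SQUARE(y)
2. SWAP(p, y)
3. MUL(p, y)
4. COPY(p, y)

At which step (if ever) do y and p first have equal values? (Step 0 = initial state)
Step 4

y and p first become equal after step 4.

Comparing values at each step:
Initial: y=3, p=10
After step 1: y=9, p=10
After step 2: y=10, p=9
After step 3: y=10, p=90
After step 4: y=10, p=10 ← equal!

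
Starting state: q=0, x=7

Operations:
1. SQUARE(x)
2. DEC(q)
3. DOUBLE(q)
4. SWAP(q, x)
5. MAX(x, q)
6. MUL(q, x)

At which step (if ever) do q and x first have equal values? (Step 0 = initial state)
Step 5

q and x first become equal after step 5.

Comparing values at each step:
Initial: q=0, x=7
After step 1: q=0, x=49
After step 2: q=-1, x=49
After step 3: q=-2, x=49
After step 4: q=49, x=-2
After step 5: q=49, x=49 ← equal!
After step 6: q=2401, x=49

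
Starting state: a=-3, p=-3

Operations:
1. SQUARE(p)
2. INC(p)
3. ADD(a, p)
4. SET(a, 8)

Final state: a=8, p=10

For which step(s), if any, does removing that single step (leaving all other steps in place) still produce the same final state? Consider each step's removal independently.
Step(s) 3

Testing removal of each single step:
Without step 1: final = a=8, p=-2 (different)
Without step 2: final = a=8, p=9 (different)
Without step 3: final = a=8, p=10 (same)
Without step 4: final = a=7, p=10 (different)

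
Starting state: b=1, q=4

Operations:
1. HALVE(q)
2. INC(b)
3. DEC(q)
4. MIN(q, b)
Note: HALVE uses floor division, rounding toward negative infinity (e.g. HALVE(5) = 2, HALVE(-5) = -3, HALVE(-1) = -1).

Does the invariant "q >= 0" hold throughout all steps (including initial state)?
Yes

The invariant holds at every step.

State at each step:
Initial: b=1, q=4
After step 1: b=1, q=2
After step 2: b=2, q=2
After step 3: b=2, q=1
After step 4: b=2, q=1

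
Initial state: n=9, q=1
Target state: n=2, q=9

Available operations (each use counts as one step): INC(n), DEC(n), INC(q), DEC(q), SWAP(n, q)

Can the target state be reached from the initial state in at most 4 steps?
Yes

Path (2 steps): INC(q) → SWAP(n, q)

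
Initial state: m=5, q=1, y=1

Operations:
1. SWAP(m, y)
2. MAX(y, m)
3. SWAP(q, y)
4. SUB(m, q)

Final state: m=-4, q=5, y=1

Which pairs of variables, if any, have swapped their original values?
None

Comparing initial and final values:
y: 1 → 1
m: 5 → -4
q: 1 → 5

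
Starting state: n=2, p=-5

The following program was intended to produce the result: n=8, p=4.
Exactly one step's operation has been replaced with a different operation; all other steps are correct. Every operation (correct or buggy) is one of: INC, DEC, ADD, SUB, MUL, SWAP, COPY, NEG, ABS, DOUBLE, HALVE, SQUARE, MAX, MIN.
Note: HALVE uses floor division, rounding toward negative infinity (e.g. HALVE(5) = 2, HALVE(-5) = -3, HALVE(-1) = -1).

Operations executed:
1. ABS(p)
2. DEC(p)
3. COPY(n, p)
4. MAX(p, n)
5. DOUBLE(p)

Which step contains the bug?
Step 5

Trace with buggy code:
Initial: n=2, p=-5
After step 1: n=2, p=5
After step 2: n=2, p=4
After step 3: n=4, p=4
After step 4: n=4, p=4
After step 5: n=4, p=8
Actual final n=4, p=8 ≠ expected n=8, p=4.
Step 5 is the only position where a single-operation replacement can produce the expected result.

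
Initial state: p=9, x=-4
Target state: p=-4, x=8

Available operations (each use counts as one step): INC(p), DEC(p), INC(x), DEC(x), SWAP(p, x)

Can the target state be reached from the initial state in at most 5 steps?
Yes

Path (2 steps): DEC(p) → SWAP(p, x)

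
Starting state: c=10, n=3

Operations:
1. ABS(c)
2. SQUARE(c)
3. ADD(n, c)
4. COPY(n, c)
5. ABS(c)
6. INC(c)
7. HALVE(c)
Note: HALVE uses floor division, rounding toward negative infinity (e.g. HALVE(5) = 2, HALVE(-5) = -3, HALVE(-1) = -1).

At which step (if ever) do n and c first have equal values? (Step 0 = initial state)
Step 4

n and c first become equal after step 4.

Comparing values at each step:
Initial: n=3, c=10
After step 1: n=3, c=10
After step 2: n=3, c=100
After step 3: n=103, c=100
After step 4: n=100, c=100 ← equal!
After step 5: n=100, c=100 ← equal!
After step 6: n=100, c=101
After step 7: n=100, c=50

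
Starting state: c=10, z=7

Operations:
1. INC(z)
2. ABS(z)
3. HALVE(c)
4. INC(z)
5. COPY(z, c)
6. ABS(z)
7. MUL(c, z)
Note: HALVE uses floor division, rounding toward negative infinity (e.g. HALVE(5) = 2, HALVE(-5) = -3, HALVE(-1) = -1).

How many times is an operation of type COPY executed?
1

Counting COPY operations:
Step 5: COPY(z, c) ← COPY
Total: 1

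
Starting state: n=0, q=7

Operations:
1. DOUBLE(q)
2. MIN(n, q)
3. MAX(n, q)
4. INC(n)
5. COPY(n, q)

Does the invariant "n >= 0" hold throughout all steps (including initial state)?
Yes

The invariant holds at every step.

State at each step:
Initial: n=0, q=7
After step 1: n=0, q=14
After step 2: n=0, q=14
After step 3: n=14, q=14
After step 4: n=15, q=14
After step 5: n=14, q=14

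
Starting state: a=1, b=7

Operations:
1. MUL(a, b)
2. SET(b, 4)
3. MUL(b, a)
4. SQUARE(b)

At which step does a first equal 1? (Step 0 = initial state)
Step 0

Tracing a:
Initial: a = 1 ← first occurrence
After step 1: a = 7
After step 2: a = 7
After step 3: a = 7
After step 4: a = 7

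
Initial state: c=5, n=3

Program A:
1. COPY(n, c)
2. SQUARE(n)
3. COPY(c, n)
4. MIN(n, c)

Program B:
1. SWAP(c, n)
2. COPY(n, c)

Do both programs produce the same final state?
No

Program A final state: c=25, n=25
Program B final state: c=3, n=3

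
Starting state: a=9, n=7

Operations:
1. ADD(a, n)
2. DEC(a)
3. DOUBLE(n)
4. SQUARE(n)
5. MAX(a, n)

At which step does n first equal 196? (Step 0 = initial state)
Step 4

Tracing n:
Initial: n = 7
After step 1: n = 7
After step 2: n = 7
After step 3: n = 14
After step 4: n = 196 ← first occurrence
After step 5: n = 196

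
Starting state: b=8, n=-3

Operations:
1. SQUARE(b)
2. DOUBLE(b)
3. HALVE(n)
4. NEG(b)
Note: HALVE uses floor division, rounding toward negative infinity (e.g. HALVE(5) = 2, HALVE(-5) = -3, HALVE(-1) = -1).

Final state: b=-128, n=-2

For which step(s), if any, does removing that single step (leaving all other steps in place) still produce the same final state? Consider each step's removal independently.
None - removing any single step changes the final result

Testing removal of each single step:
Without step 1: final = b=-16, n=-2 (different)
Without step 2: final = b=-64, n=-2 (different)
Without step 3: final = b=-128, n=-3 (different)
Without step 4: final = b=128, n=-2 (different)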